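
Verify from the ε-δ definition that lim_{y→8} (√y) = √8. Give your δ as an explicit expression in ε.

Let ε > 0 be given. We want δ > 0 such that 0 < |y − 8| < δ implies |√y − √8| < ε.
Rationalise: √y − √8 = (y − 8)/(√y + √8), so |√y − √8| = |y − 8|/(√y + √8).
Restrict δ ≤ 8 so that |y − 8| < 8 forces y > 0, and then √y + √8 > √8.
Hence |√y − √8| < |y − 8|/√8, which is < ε once |y − 8| < √8·ε.
Take δ = min(8, √8·ε). If 0 < |y − 8| < δ then y > 0 and |√y − √8| < |y − 8|/√8 < ε.

δ = min(8, √8·ε)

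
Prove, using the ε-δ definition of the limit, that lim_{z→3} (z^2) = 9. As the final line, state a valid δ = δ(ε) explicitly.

Let ε > 0 be given. We seek δ > 0 with 0 < |z − 3| < δ ⇒ |z^2 − 9| < ε.
Factor: z^2 − 9 = (z − 3)(z + 3), so |z^2 − 9| = |z − 3|·|z + 3|.
Restrict δ ≤ 1. Then |z − 3| < 1 gives |z| < 4, so by the triangle inequality |z + 3| ≤ 4 + 3 = 7.
Hence |z^2 − 9| ≤ 7|z − 3|, which is < ε once |z − 3| < ε/7.
Take δ = min(1, ε/7). If 0 < |z − 3| < δ then both bounds hold and |z^2 − 9| ≤ 7|z − 3| < 7·(ε/7) = ε.

δ = min(1, ε/7)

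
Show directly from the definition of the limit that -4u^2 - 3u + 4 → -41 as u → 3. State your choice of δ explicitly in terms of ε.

Fix ε > 0. We want δ > 0 such that 0 < |u − 3| < δ implies |(-4u^2 - 3u + 4) + 41| < ε.
(-4u^2 - 3u + 4) + 41 = -4u^2 - 3u + 45 = (u − 3)(-4u - 15).
So |(-4u^2 - 3u + 4) + 41| = |u − 3|·|-4u - 15|.
Assume first that |u − 3| < 1, so |u| < 4. Then |-4u - 15| ≤ 4·4 + 15 = 31.
Hence |(-4u^2 - 3u + 4) + 41| ≤ 31|u − 3| < ε provided |u − 3| < ε/31.
Choosing δ = min(1, ε/31) ensures both conditions, hence |(-4u^2 - 3u + 4) + 41| < ε.

δ = min(1, ε/31)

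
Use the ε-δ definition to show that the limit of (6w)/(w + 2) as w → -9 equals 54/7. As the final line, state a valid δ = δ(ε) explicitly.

δ = min(7/2, (49/24)ε)

Let ε > 0 be given. We want δ > 0 with 0 < |w + 9| < δ ⇒ |(6w)/(w + 2) − (54/7)| < ε.
Combining over a common denominator, (6w)/(w + 2) − (54/7) = [(6w)·(-7) − (-54)·(w + 2)] / [(-7)·(w + 2)] = 12(w + 9) / ((-7)(w + 2)).
So |(6w)/(w + 2) − (54/7)| = 12|w + 9| / (7·|w + 2|).
Require δ ≤ 7/2, so |w + 2| ≥ |-7| − |w + 9| > 7 − 7/2 = 7/2.
Hence |(6w)/(w + 2) − (54/7)| < 12|w + 9|/(7·(7/2)) = (24/49)|w + 9|, which is < ε once |w + 9| < (49/24)ε.
Take δ = min(7/2, (49/24)ε). Then 0 < |w + 9| < δ forces both bounds, so |(6w)/(w + 2) − (54/7)| < ε.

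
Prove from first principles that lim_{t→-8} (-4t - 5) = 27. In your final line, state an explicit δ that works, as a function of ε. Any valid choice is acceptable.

Let ε > 0 be given. We need δ > 0 so that 0 < |t + 8| < δ implies |(-4t - 5) − 27| < ε.
Since (-4t - 5) − 27 = -4(t + 8), we have |(-4t - 5) − 27| = 4|t + 8|.
So 4|t + 8| < ε exactly when |t + 8| < ε/4.
Take δ = ε/4. If 0 < |t + 8| < δ then |(-4t - 5) − 27| = 4|t + 8| < 4·(ε/4) = ε.

δ = ε/4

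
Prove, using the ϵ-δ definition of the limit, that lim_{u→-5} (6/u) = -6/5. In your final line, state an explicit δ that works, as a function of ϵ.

δ = min(5/2, (25/12)ϵ)

Let ϵ > 0. We seek δ > 0 such that 0 < |u + 5| < δ implies |6/u + 6/5| < ϵ.
|6/u + 6/5| = 6·|-5 − u|/(5·|u|) = 6|u + 5|/(5|u|).
Restrict δ ≤ 5/2. Then |u + 5| < 5/2 gives |u| > 5/2, so 5|u| > 25/2.
Then |6/u + 6/5| < 6|u + 5|/(25/2), which is < ϵ when |u + 5| < (25/12)ϵ.
Take δ = min(5/2, (25/12)ϵ). Then 0 < |u + 5| < δ gives both |u + 5| < 5/2 and |u + 5| < (25/12)ϵ, so |6/u + 6/5| < ϵ.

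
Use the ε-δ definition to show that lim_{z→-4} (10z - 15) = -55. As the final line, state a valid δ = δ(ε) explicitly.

Let ε > 0 be given. We need δ > 0 so that 0 < |z + 4| < δ implies |(10z - 15) + 55| < ε.
Since (10z - 15) + 55 = 10(z + 4), we have |(10z - 15) + 55| = 10|z + 4|.
So 10|z + 4| < ε exactly when |z + 4| < ε/10.
Choosing δ = ε/10 gives |(10z - 15) + 55| = 10|z + 4| < ε whenever |z + 4| < δ.

δ = ε/10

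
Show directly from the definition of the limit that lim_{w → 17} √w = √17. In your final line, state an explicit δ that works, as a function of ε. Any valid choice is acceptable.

δ = min(17, √17·ε)

Fix ε > 0. We want δ > 0 such that 0 < |w − 17| < δ implies |√w − √17| < ε.
Rationalise: √w − √17 = (w − 17)/(√w + √17), so |√w − √17| = |w − 17|/(√w + √17).
Restrict δ ≤ 17 so that |w − 17| < 17 forces w > 0, and then √w + √17 > √17.
Hence |√w − √17| < |w − 17|/√17, which is < ε once |w − 17| < √17·ε.
Take δ = min(17, √17·ε). If 0 < |w − 17| < δ then w > 0 and |√w − √17| < |w − 17|/√17 < ε.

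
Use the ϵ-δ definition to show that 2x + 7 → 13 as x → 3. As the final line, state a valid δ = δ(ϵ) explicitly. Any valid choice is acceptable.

Fix ϵ > 0. We need δ > 0 so that 0 < |x − 3| < δ implies |(2x + 7) − 13| < ϵ.
|(2x + 7) − 13| = |2x - 6| = 2|x − 3|.
Thus it suffices that |x − 3| < ϵ/2.
Choosing δ = ϵ/2 gives |(2x + 7) − 13| = 2|x − 3| < ϵ whenever |x − 3| < δ.

δ = ϵ/2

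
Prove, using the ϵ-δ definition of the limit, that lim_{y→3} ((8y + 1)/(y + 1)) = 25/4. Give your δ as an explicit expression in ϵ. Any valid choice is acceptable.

δ = min(2, (8/7)ϵ)

Let ϵ > 0 be given. We want δ > 0 with 0 < |y − 3| < δ ⇒ |(8y + 1)/(y + 1) − (25/4)| < ϵ.
Combining over a common denominator, (8y + 1)/(y + 1) − (25/4) = [(8y + 1)·4 − 25·(y + 1)] / [4·(y + 1)] = 7(y − 3) / (4(y + 1)).
So |(8y + 1)/(y + 1) − (25/4)| = 7|y − 3| / (4·|y + 1|).
Restrict δ ≤ 2. Then |y − 3| < 2 gives |y + 1| = |(y − 3) + 4| ≥ 4 − 2 = 2.
Hence |(8y + 1)/(y + 1) − (25/4)| < 7|y − 3|/(4·2) = (7/8)|y − 3|, which is < ϵ once |y − 3| < (8/7)ϵ.
Take δ = min(2, (8/7)ϵ). Then 0 < |y − 3| < δ forces both bounds, so |(8y + 1)/(y + 1) − (25/4)| < ϵ.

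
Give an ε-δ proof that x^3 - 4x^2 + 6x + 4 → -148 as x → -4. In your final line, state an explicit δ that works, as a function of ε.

δ = min(1, ε/103)

Let ε > 0 be given. We want δ > 0 such that 0 < |x + 4| < δ implies |(x^3 - 4x^2 + 6x + 4) + 148| < ε.
(x^3 - 4x^2 + 6x + 4) + 148 = x^3 - 4x^2 + 6x + 152 = (x + 4)(x^2 - 8x + 38).
So |(x^3 - 4x^2 + 6x + 4) + 148| = |x + 4|·|x^2 - 8x + 38|.
Assume first that |x + 4| < 1, so |x| < 5. Then |x^2 - 8x + 38| ≤ 5^2 + 8·5 + 38 = 103.
Hence |(x^3 - 4x^2 + 6x + 4) + 148| ≤ 103|x + 4| < ε provided |x + 4| < ε/103.
Take δ = min(1, ε/103). Then 0 < |x + 4| < δ gives both |x + 4| < 1 and |x + 4| < ε/103, so |(x^3 - 4x^2 + 6x + 4) + 148| < ε.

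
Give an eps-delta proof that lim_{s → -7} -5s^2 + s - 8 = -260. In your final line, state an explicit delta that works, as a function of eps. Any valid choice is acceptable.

Let eps > 0. We want delta > 0 such that 0 < |s + 7| < delta implies |(-5s^2 + s - 8) + 260| < eps.
(-5s^2 + s - 8) + 260 = -5s^2 + s + 252 = (s + 7)(-5s + 36).
So |(-5s^2 + s - 8) + 260| = |s + 7|·|-5s + 36|.
Assume first that |s + 7| < 2, so |s| < 9. Then |-5s + 36| ≤ 5·9 + 36 = 81.
Hence |(-5s^2 + s - 8) + 260| ≤ 81|s + 7| < eps provided |s + 7| < eps/81.
Take delta = min(2, eps/81). Then 0 < |s + 7| < delta gives both |s + 7| < 2 and |s + 7| < eps/81, so |(-5s^2 + s - 8) + 260| < eps.

delta = min(2, eps/81)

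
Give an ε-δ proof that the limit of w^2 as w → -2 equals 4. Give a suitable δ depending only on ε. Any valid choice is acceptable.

δ = min(2, ε/6)

Let ε > 0 be given. We seek δ > 0 with 0 < |w + 2| < δ ⇒ |w^2 − 4| < ε.
Factor: w^2 − 4 = (w + 2)(w - 2), so |w^2 − 4| = |w + 2|·|w - 2|.
Restrict δ ≤ 2. Then |w + 2| < 2 gives |w| < 4, so by the triangle inequality |w - 2| ≤ 4 + 2 = 6.
Hence |w^2 − 4| ≤ 6|w + 2|, which is < ε once |w + 2| < ε/6.
Take δ = min(2, ε/6). If 0 < |w + 2| < δ then both bounds hold and |w^2 − 4| ≤ 6|w + 2| < 6·(ε/6) = ε.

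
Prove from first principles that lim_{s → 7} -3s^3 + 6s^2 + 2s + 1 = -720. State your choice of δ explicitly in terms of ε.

δ = min(2, ε/481)

Suppose ε > 0. We want δ > 0 such that 0 < |s − 7| < δ implies |(-3s^3 + 6s^2 + 2s + 1) + 720| < ε.
(-3s^3 + 6s^2 + 2s + 1) + 720 = -3s^3 + 6s^2 + 2s + 721 = (s − 7)(-3s^2 - 15s - 103).
So |(-3s^3 + 6s^2 + 2s + 1) + 720| = |s − 7|·|-3s^2 - 15s - 103|.
Require δ ≤ 2. Then |s − 7| < 2 gives |s| < 9, and by the triangle inequality |-3s^2 - 15s - 103| ≤ 3·9^2 + 15·9 + 103 = 481.
Hence |(-3s^3 + 6s^2 + 2s + 1) + 720| ≤ 481|s − 7| < ε provided |s − 7| < ε/481.
Take δ = min(2, ε/481). Then 0 < |s − 7| < δ gives both |s − 7| < 2 and |s − 7| < ε/481, so |(-3s^3 + 6s^2 + 2s + 1) + 720| < ε.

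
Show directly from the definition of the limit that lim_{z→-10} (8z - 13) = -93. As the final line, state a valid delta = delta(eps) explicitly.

delta = eps/8

Fix eps > 0. We need delta > 0 so that 0 < |z + 10| < delta implies |(8z - 13) + 93| < eps.
|(8z - 13) + 93| = |8z + 80| = 8|z + 10|.
Thus it suffices that |z + 10| < eps/8.
Take delta = eps/8. If 0 < |z + 10| < delta then |(8z - 13) + 93| = 8|z + 10| < 8·(eps/8) = eps.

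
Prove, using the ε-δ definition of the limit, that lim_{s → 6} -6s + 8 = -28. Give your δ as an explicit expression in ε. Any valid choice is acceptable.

δ = ε/6

Let ε > 0. We need δ > 0 so that 0 < |s − 6| < δ implies |(-6s + 8) + 28| < ε.
|(-6s + 8) + 28| = |-6s + 36| = 6|s − 6|.
So 6|s − 6| < ε exactly when |s − 6| < ε/6.
Choosing δ = ε/6 gives |(-6s + 8) + 28| = 6|s − 6| < ε whenever |s − 6| < δ.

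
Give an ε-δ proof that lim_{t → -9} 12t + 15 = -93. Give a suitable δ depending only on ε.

Let ε > 0. We need δ > 0 so that 0 < |t + 9| < δ implies |(12t + 15) + 93| < ε.
|(12t + 15) + 93| = |12t + 108| = 12|t + 9|.
Thus it suffices that |t + 9| < ε/12.
Choosing δ = ε/12 gives |(12t + 15) + 93| = 12|t + 9| < ε whenever |t + 9| < δ.

δ = ε/12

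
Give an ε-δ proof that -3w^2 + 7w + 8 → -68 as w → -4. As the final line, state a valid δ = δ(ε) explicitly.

δ = min(1, ε/34)

Let ε > 0. We want δ > 0 such that 0 < |w + 4| < δ implies |(-3w^2 + 7w + 8) + 68| < ε.
(-3w^2 + 7w + 8) + 68 = -3w^2 + 7w + 76 = (w + 4)(-3w + 19).
So |(-3w^2 + 7w + 8) + 68| = |w + 4|·|-3w + 19|.
Assume first that |w + 4| < 1, so |w| < 5. Then |-3w + 19| ≤ 3·5 + 19 = 34.
Hence |(-3w^2 + 7w + 8) + 68| ≤ 34|w + 4| < ε provided |w + 4| < ε/34.
Take δ = min(1, ε/34). Then 0 < |w + 4| < δ gives both |w + 4| < 1 and |w + 4| < ε/34, so |(-3w^2 + 7w + 8) + 68| < ε.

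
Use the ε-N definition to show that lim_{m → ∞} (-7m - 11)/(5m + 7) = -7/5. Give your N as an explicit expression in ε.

Let ε > 0 be given. For m ≥ 1, |(-7m - 11)/(5m + 7) + 7/5| = |-6|/(5(5m + 7)) = 6/(5(5m + 7)).
Since 5m + 7 ≥ 5m for m ≥ 1, this is ≤ 6/(5·5m) = (6/25)/m.
So |(-7m - 11)/(5m + 7) + 7/5| < ε whenever m > (6/25)/ε.
Take N = (6/25)/ε. If m > N then |(-7m - 11)/(5m + 7) + 7/5| ≤ (6/25)/m < ε.

N = (6/25)/ε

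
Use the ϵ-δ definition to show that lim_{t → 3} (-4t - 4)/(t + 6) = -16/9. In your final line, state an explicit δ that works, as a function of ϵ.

Fix ϵ > 0. We want δ > 0 with 0 < |t − 3| < δ ⇒ |(-4t - 4)/(t + 6) + 16/9| < ϵ.
Combining over a common denominator, (-4t - 4)/(t + 6) + 16/9 = [(-4t - 4)·9 − (-16)·(t + 6)] / [9·(t + 6)] = -20(t − 3) / (9(t + 6)).
So |(-4t - 4)/(t + 6) + 16/9| = 20|t − 3| / (9·|t + 6|).
Restrict δ ≤ 9/2. Then |t − 3| < 9/2 gives |t + 6| = |(t − 3) + 9| ≥ 9 − 9/2 = 9/2.
Hence |(-4t - 4)/(t + 6) + 16/9| < 20|t − 3|/(9·(9/2)) = (40/81)|t − 3|, which is < ϵ once |t − 3| < (81/40)ϵ.
Take δ = min(9/2, (81/40)ϵ). Then 0 < |t − 3| < δ forces both bounds, so |(-4t - 4)/(t + 6) + 16/9| < ϵ.

δ = min(9/2, (81/40)ϵ)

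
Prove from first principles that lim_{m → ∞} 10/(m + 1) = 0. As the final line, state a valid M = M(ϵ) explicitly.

Suppose ϵ > 0. For m ≥ 1, |10/(m + 1) − 0| = 10/(m + 1) ≤ 10/m.
We need 10/m < ϵ, i.e. m > 10/ϵ.
Take M = 10/ϵ. If m > M then |10/(m + 1)| ≤ 10/m < ϵ.

M = 10/ϵ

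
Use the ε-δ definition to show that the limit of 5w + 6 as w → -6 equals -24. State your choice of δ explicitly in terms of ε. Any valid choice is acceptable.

Suppose ε > 0. We need δ > 0 so that 0 < |w + 6| < δ implies |(5w + 6) + 24| < ε.
|(5w + 6) + 24| = |5w + 30| = 5|w + 6|.
So 5|w + 6| < ε exactly when |w + 6| < ε/5.
Choosing δ = ε/5 gives |(5w + 6) + 24| = 5|w + 6| < ε whenever |w + 6| < δ.

δ = ε/5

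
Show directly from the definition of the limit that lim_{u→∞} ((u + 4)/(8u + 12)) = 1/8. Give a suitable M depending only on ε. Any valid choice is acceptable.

Let ε > 0. We seek M > 0 such that u > M implies |(u + 4)/(8u + 12) − (1/8)| < ε.
(u + 4)/(8u + 12) − (1/8) = (8(u + 4) − (8u + 12)) / (8(8u + 12)) = 20/(8(8u + 12)).
For u > 0 we have 8u + 12 > 8u, so |(u + 4)/(8u + 12) − (1/8)| = 20/(8(8u + 12)) < 20/(8·8u) = (5/16)/u.
Thus |(u + 4)/(8u + 12) − (1/8)| < ε whenever u > (5/16)/ε.
Take M = (5/16)/ε. If u > M then |(u + 4)/(8u + 12) − (1/8)| < (5/16)/u < ε.

M = (5/16)/ε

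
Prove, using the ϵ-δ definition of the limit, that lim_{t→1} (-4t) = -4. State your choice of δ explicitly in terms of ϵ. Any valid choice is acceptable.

δ = ϵ/4

Let ϵ > 0. We need δ > 0 so that 0 < |t − 1| < δ implies |(-4t) + 4| < ϵ.
Since (-4t) + 4 = -4(t − 1), we have |(-4t) + 4| = 4|t − 1|.
Thus it suffices that |t − 1| < ϵ/4.
Take δ = ϵ/4. If 0 < |t − 1| < δ then |(-4t) + 4| = 4|t − 1| < 4·(ϵ/4) = ϵ.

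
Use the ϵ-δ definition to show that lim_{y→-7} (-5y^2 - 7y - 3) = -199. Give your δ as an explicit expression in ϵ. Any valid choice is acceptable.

δ = min(1, ϵ/68)

Fix ϵ > 0. We want δ > 0 such that 0 < |y + 7| < δ implies |(-5y^2 - 7y - 3) + 199| < ϵ.
(-5y^2 - 7y - 3) + 199 = -5y^2 - 7y + 196 = (y + 7)(-5y + 28).
So |(-5y^2 - 7y - 3) + 199| = |y + 7|·|-5y + 28|.
Assume first that |y + 7| < 1, so |y| < 8. Then |-5y + 28| ≤ 5·8 + 28 = 68.
Hence |(-5y^2 - 7y - 3) + 199| ≤ 68|y + 7| < ϵ provided |y + 7| < ϵ/68.
Take δ = min(1, ϵ/68). Then 0 < |y + 7| < δ gives both |y + 7| < 1 and |y + 7| < ϵ/68, so |(-5y^2 - 7y - 3) + 199| < ϵ.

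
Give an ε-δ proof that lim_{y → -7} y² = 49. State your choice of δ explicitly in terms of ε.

Let ε > 0 be given. We seek δ > 0 with 0 < |y + 7| < δ ⇒ |y² − 49| < ε.
Factor: y² − 49 = (y + 7)(y - 7), so |y² − 49| = |y + 7|·|y - 7|.
Impose δ ≤ 1 so that |y| < 8; then |y - 7| ≤ 15.
Hence |y² − 49| ≤ 15|y + 7|, which is < ε once |y + 7| < ε/15.
Take δ = min(1, ε/15). If 0 < |y + 7| < δ then both bounds hold and |y² − 49| ≤ 15|y + 7| < 15·(ε/15) = ε.

δ = min(1, ε/15)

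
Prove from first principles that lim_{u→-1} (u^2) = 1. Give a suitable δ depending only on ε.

δ = min(1, ε/3)

Let ε > 0. We seek δ > 0 with 0 < |u + 1| < δ ⇒ |u^2 − 1| < ε.
Factor: u^2 − 1 = (u + 1)(u - 1), so |u^2 − 1| = |u + 1|·|u - 1|.
Restrict δ ≤ 1. Then |u + 1| < 1 gives |u| < 2, so by the triangle inequality |u - 1| ≤ 2 + 1 = 3.
Hence |u^2 − 1| ≤ 3|u + 1|, which is < ε once |u + 1| < ε/3.
Take δ = min(1, ε/3). If 0 < |u + 1| < δ then both bounds hold and |u^2 − 1| ≤ 3|u + 1| < 3·(ε/3) = ε.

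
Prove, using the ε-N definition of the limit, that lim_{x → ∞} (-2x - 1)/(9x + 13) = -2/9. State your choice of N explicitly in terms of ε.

N = (17/81)/ε

Suppose ε > 0. We seek N > 0 such that x > N implies |(-2x - 1)/(9x + 13) + 2/9| < ε.
(-2x - 1)/(9x + 13) + 2/9 = (9(-2x - 1) − (-2)(9x + 13)) / (9(9x + 13)) = 17/(9(9x + 13)).
For x > 0 we have 9x + 13 > 9x, so |(-2x - 1)/(9x + 13) + 2/9| = 17/(9(9x + 13)) < 17/(9·9x) = (17/81)/x.
Thus |(-2x - 1)/(9x + 13) + 2/9| < ε whenever x > (17/81)/ε.
Take N = (17/81)/ε. If x > N then |(-2x - 1)/(9x + 13) + 2/9| < (17/81)/x < ε.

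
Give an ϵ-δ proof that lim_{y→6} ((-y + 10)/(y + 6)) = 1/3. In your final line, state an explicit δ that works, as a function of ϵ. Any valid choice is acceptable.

Let ϵ > 0. We want δ > 0 with 0 < |y − 6| < δ ⇒ |(-y + 10)/(y + 6) − (1/3)| < ϵ.
Combining over a common denominator, (-y + 10)/(y + 6) − (1/3) = [(-y + 10)·12 − 4·(y + 6)] / [12·(y + 6)] = -16(y − 6) / (12(y + 6)).
So |(-y + 10)/(y + 6) − (1/3)| = 16|y − 6| / (12·|y + 6|).
Require δ ≤ 6, so |y + 6| ≥ |12| − |y − 6| > 12 − 6 = 6.
Hence |(-y + 10)/(y + 6) − (1/3)| < 16|y − 6|/(12·6) = (2/9)|y − 6|, which is < ϵ once |y − 6| < (9/2)ϵ.
Take δ = min(6, (9/2)ϵ). Then 0 < |y − 6| < δ forces both bounds, so |(-y + 10)/(y + 6) − (1/3)| < ϵ.

δ = min(6, (9/2)ϵ)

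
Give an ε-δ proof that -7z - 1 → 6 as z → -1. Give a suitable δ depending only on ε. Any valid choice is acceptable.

Fix ε > 0. We need δ > 0 so that 0 < |z + 1| < δ implies |(-7z - 1) − 6| < ε.
Since (-7z - 1) − 6 = -7(z + 1), we have |(-7z - 1) − 6| = 7|z + 1|.
Thus it suffices that |z + 1| < ε/7.
Choosing δ = ε/7 gives |(-7z - 1) − 6| = 7|z + 1| < ε whenever |z + 1| < δ.

δ = ε/7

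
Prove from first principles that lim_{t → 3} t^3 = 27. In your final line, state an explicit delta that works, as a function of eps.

Suppose eps > 0. We seek delta > 0 with 0 < |t − 3| < delta ⇒ |t^3 − 27| < eps.
Factor: t^3 − 27 = (t − 3)(t^2 + 3t + 9), so |t^3 − 27| = |t − 3|·|t^2 + 3t + 9|.
Impose delta ≤ 1 so that |t| < 4; then |t^2 + 3t + 9| ≤ 37.
Hence |t^3 − 27| ≤ 37|t − 3|, which is < eps once |t − 3| < eps/37.
Take delta = min(1, eps/37). If 0 < |t − 3| < delta then both bounds hold and |t^3 − 27| ≤ 37|t − 3| < 37·(eps/37) = eps.

delta = min(1, eps/37)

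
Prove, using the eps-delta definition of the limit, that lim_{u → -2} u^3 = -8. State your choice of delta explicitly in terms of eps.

Suppose eps > 0. We seek delta > 0 with 0 < |u + 2| < delta ⇒ |u^3 + 8| < eps.
Factor: u^3 + 8 = (u + 2)(u^2 - 2u + 4), so |u^3 + 8| = |u + 2|·|u^2 - 2u + 4|.
Impose delta ≤ 1 so that |u| < 3; then |u^2 - 2u + 4| ≤ 19.
Hence |u^3 + 8| ≤ 19|u + 2|, which is < eps once |u + 2| < eps/19.
Take delta = min(1, eps/19). If 0 < |u + 2| < delta then both bounds hold and |u^3 + 8| ≤ 19|u + 2| < 19·(eps/19) = eps.

delta = min(1, eps/19)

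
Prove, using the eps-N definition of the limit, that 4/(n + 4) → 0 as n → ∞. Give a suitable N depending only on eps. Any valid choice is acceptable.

N = 4/eps

Let eps > 0. For n ≥ 1, |4/(n + 4) − 0| = 4/(n + 4) ≤ 4/n.
We need 4/n < eps, i.e. n > 4/eps.
Take N = 4/eps. If n > N then |4/(n + 4)| ≤ 4/n < eps.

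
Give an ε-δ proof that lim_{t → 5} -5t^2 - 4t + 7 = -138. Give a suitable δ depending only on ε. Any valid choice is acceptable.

Fix ε > 0. We want δ > 0 such that 0 < |t − 5| < δ implies |(-5t^2 - 4t + 7) + 138| < ε.
(-5t^2 - 4t + 7) + 138 = -5t^2 - 4t + 145 = (t − 5)(-5t - 29).
So |(-5t^2 - 4t + 7) + 138| = |t − 5|·|-5t - 29|.
Require δ ≤ 2. Then |t − 5| < 2 gives |t| < 7, and by the triangle inequality |-5t - 29| ≤ 5·7 + 29 = 64.
Hence |(-5t^2 - 4t + 7) + 138| ≤ 64|t − 5| < ε provided |t − 5| < ε/64.
Choosing δ = min(2, ε/64) ensures both conditions, hence |(-5t^2 - 4t + 7) + 138| < ε.

δ = min(2, ε/64)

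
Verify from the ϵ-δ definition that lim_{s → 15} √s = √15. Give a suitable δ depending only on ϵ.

δ = min(15, √15·ϵ)

Let ϵ > 0 be given. We want δ > 0 such that 0 < |s − 15| < δ implies |√s − √15| < ϵ.
Rationalise: √s − √15 = (s − 15)/(√s + √15), so |√s − √15| = |s − 15|/(√s + √15).
Restrict δ ≤ 15 so that |s − 15| < 15 forces s > 0, and then √s + √15 > √15.
Hence |√s − √15| < |s − 15|/√15, which is < ϵ once |s − 15| < √15·ϵ.
Take δ = min(15, √15·ϵ). If 0 < |s − 15| < δ then s > 0 and |√s − √15| < |s − 15|/√15 < ϵ.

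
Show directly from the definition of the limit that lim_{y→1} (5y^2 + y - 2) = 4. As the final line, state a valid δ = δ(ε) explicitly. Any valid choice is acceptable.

δ = min(2, ε/21)

Let ε > 0. We want δ > 0 such that 0 < |y − 1| < δ implies |(5y^2 + y - 2) − 4| < ε.
(5y^2 + y - 2) − 4 = 5y^2 + y - 6 = (y − 1)(5y + 6).
So |(5y^2 + y - 2) − 4| = |y − 1|·|5y + 6|.
Require δ ≤ 2. Then |y − 1| < 2 gives |y| < 3, and by the triangle inequality |5y + 6| ≤ 5·3 + 6 = 21.
Hence |(5y^2 + y - 2) − 4| ≤ 21|y − 1| < ε provided |y − 1| < ε/21.
Take δ = min(2, ε/21). Then 0 < |y − 1| < δ gives both |y − 1| < 2 and |y − 1| < ε/21, so |(5y^2 + y - 2) − 4| < ε.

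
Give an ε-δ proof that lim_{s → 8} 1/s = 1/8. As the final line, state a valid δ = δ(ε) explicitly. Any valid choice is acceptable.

δ = min(4, 32ε)

Let ε > 0 be given. We seek δ > 0 such that 0 < |s − 8| < δ implies |1/s − (1/8)| < ε.
|1/s − (1/8)| = |8 − s|/(8·|s|) = |s − 8|/(8|s|).
Restrict δ ≤ 4. Then |s − 8| < 4 gives |s| > 4, so 8|s| > 32.
Then |1/s − (1/8)| < |s − 8|/32, which is < ε when |s − 8| < 32ε.
Take δ = min(4, 32ε). Then 0 < |s − 8| < δ gives both |s − 8| < 4 and |s − 8| < 32ε, so |1/s − (1/8)| < ε.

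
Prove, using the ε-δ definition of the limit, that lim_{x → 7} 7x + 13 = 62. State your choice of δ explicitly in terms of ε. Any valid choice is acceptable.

δ = ε/7

Suppose ε > 0. We need δ > 0 so that 0 < |x − 7| < δ implies |(7x + 13) − 62| < ε.
Since (7x + 13) − 62 = 7(x − 7), we have |(7x + 13) − 62| = 7|x − 7|.
So 7|x − 7| < ε exactly when |x − 7| < ε/7.
Take δ = ε/7. If 0 < |x − 7| < δ then |(7x + 13) − 62| = 7|x − 7| < 7·(ε/7) = ε.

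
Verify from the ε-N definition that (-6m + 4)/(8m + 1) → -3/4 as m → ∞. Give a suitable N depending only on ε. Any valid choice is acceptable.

Fix ε > 0. For m ≥ 1, |(-6m + 4)/(8m + 1) + 3/4| = |38|/(8(8m + 1)) = 38/(8(8m + 1)).
Since 8m + 1 ≥ 8m for m ≥ 1, this is ≤ 38/(8·8m) = (19/32)/m.
So |(-6m + 4)/(8m + 1) + 3/4| < ε whenever m > (19/32)/ε.
Take N = (19/32)/ε. If m > N then |(-6m + 4)/(8m + 1) + 3/4| ≤ (19/32)/m < ε.

N = (19/32)/ε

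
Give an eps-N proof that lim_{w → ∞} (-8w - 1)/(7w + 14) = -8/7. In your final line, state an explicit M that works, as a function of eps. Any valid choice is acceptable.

Let eps > 0. We seek M > 0 such that w > M implies |(-8w - 1)/(7w + 14) + 8/7| < eps.
(-8w - 1)/(7w + 14) + 8/7 = (7(-8w - 1) − (-8)(7w + 14)) / (7(7w + 14)) = 105/(7(7w + 14)).
For w > 0 we have 7w + 14 > 7w, so |(-8w - 1)/(7w + 14) + 8/7| = 105/(7(7w + 14)) < 105/(7·7w) = (15/7)/w.
Thus |(-8w - 1)/(7w + 14) + 8/7| < eps whenever w > (15/7)/eps.
Take M = (15/7)/eps. If w > M then |(-8w - 1)/(7w + 14) + 8/7| < (15/7)/w < eps.

M = (15/7)/eps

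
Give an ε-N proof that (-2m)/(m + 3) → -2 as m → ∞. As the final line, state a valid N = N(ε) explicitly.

N = 6/ε

Let ε > 0 be given. For m ≥ 1, |(-2m)/(m + 3) + 2| = |6|/((m + 3)) = 6/((m + 3)).
Since m + 3 ≥ m for m ≥ 1, this is ≤ 6/(m) = 6/m.
So |(-2m)/(m + 3) + 2| < ε whenever m > 6/ε.
Take N = 6/ε. If m > N then |(-2m)/(m + 3) + 2| ≤ 6/m < ε.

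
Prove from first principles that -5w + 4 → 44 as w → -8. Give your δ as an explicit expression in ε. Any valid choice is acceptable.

Let ε > 0. We need δ > 0 so that 0 < |w + 8| < δ implies |(-5w + 4) − 44| < ε.
Since (-5w + 4) − 44 = -5(w + 8), we have |(-5w + 4) − 44| = 5|w + 8|.
Thus it suffices that |w + 8| < ε/5.
Choosing δ = ε/5 gives |(-5w + 4) − 44| = 5|w + 8| < ε whenever |w + 8| < δ.

δ = ε/5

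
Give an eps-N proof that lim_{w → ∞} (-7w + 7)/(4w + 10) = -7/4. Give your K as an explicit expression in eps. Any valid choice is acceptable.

K = (49/8)/eps

Suppose eps > 0. We seek K > 0 such that w > K implies |(-7w + 7)/(4w + 10) + 7/4| < eps.
(-7w + 7)/(4w + 10) + 7/4 = (4(-7w + 7) − (-7)(4w + 10)) / (4(4w + 10)) = 98/(4(4w + 10)).
For w > 0 we have 4w + 10 > 4w, so |(-7w + 7)/(4w + 10) + 7/4| = 98/(4(4w + 10)) < 98/(4·4w) = (49/8)/w.
Thus |(-7w + 7)/(4w + 10) + 7/4| < eps whenever w > (49/8)/eps.
Take K = (49/8)/eps. If w > K then |(-7w + 7)/(4w + 10) + 7/4| < (49/8)/w < eps.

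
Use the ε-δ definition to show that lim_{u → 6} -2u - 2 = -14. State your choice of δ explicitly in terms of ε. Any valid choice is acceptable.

Suppose ε > 0. We need δ > 0 so that 0 < |u − 6| < δ implies |(-2u - 2) + 14| < ε.
Since (-2u - 2) + 14 = -2(u − 6), we have |(-2u - 2) + 14| = 2|u − 6|.
Thus it suffices that |u − 6| < ε/2.
Choosing δ = ε/2 gives |(-2u - 2) + 14| = 2|u − 6| < ε whenever |u − 6| < δ.

δ = ε/2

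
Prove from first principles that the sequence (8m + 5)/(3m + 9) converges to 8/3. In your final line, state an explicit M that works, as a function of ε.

M = (19/3)/ε

Let ε > 0. For m ≥ 1, |(8m + 5)/(3m + 9) − (8/3)| = |-57|/(3(3m + 9)) = 57/(3(3m + 9)).
Since 3m + 9 ≥ 3m for m ≥ 1, this is ≤ 57/(3·3m) = (19/3)/m.
So |(8m + 5)/(3m + 9) − (8/3)| < ε whenever m > (19/3)/ε.
Take M = (19/3)/ε. If m > M then |(8m + 5)/(3m + 9) − (8/3)| ≤ (19/3)/m < ε.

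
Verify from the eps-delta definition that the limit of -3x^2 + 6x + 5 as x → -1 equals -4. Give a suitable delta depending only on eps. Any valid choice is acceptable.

Fix eps > 0. We want delta > 0 such that 0 < |x + 1| < delta implies |(-3x^2 + 6x + 5) + 4| < eps.
(-3x^2 + 6x + 5) + 4 = -3x^2 + 6x + 9 = (x + 1)(-3x + 9).
So |(-3x^2 + 6x + 5) + 4| = |x + 1|·|-3x + 9|.
Require delta ≤ 1. Then |x + 1| < 1 gives |x| < 2, and by the triangle inequality |-3x + 9| ≤ 3·2 + 9 = 15.
Hence |(-3x^2 + 6x + 5) + 4| ≤ 15|x + 1| < eps provided |x + 1| < eps/15.
Choosing delta = min(1, eps/15) ensures both conditions, hence |(-3x^2 + 6x + 5) + 4| < eps.

delta = min(1, eps/15)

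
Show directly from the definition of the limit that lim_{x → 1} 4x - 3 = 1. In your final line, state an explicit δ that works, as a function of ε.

Fix ε > 0. We need δ > 0 so that 0 < |x − 1| < δ implies |(4x - 3) − 1| < ε.
|(4x - 3) − 1| = |4x - 4| = 4|x − 1|.
So 4|x − 1| < ε exactly when |x − 1| < ε/4.
Choosing δ = ε/4 gives |(4x - 3) − 1| = 4|x − 1| < ε whenever |x − 1| < δ.

δ = ε/4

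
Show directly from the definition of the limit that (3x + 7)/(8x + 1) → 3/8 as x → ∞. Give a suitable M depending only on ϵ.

M = (53/64)/ϵ

Let ϵ > 0. We seek M > 0 such that x > M implies |(3x + 7)/(8x + 1) − (3/8)| < ϵ.
(3x + 7)/(8x + 1) − (3/8) = (8(3x + 7) − 3(8x + 1)) / (8(8x + 1)) = 53/(8(8x + 1)).
For x > 0 we have 8x + 1 > 8x, so |(3x + 7)/(8x + 1) − (3/8)| = 53/(8(8x + 1)) < 53/(8·8x) = (53/64)/x.
Thus |(3x + 7)/(8x + 1) − (3/8)| < ϵ whenever x > (53/64)/ϵ.
Take M = (53/64)/ϵ. If x > M then |(3x + 7)/(8x + 1) − (3/8)| < (53/64)/x < ϵ.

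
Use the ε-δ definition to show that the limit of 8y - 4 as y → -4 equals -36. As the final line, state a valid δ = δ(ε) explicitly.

Let ε > 0. We need δ > 0 so that 0 < |y + 4| < δ implies |(8y - 4) + 36| < ε.
Since (8y - 4) + 36 = 8(y + 4), we have |(8y - 4) + 36| = 8|y + 4|.
So 8|y + 4| < ε exactly when |y + 4| < ε/8.
Take δ = ε/8. If 0 < |y + 4| < δ then |(8y - 4) + 36| = 8|y + 4| < 8·(ε/8) = ε.

δ = ε/8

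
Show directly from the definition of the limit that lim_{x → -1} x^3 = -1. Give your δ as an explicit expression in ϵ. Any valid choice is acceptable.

δ = min(1, ϵ/7)

Suppose ϵ > 0. We seek δ > 0 with 0 < |x + 1| < δ ⇒ |x^3 + 1| < ϵ.
Factor: x^3 + 1 = (x + 1)(x^2 - x + 1), so |x^3 + 1| = |x + 1|·|x^2 - x + 1|.
Impose δ ≤ 1 so that |x| < 2; then |x^2 - x + 1| ≤ 7.
Hence |x^3 + 1| ≤ 7|x + 1|, which is < ϵ once |x + 1| < ϵ/7.
Take δ = min(1, ϵ/7). If 0 < |x + 1| < δ then both bounds hold and |x^3 + 1| ≤ 7|x + 1| < 7·(ϵ/7) = ϵ.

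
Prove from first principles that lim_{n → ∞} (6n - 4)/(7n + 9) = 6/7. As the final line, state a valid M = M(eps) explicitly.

Let eps > 0. For n ≥ 1, |(6n - 4)/(7n + 9) − (6/7)| = |-82|/(7(7n + 9)) = 82/(7(7n + 9)).
Since 7n + 9 ≥ 7n for n ≥ 1, this is ≤ 82/(7·7n) = (82/49)/n.
So |(6n - 4)/(7n + 9) − (6/7)| < eps whenever n > (82/49)/eps.
Take M = (82/49)/eps. If n > M then |(6n - 4)/(7n + 9) − (6/7)| ≤ (82/49)/n < eps.

M = (82/49)/eps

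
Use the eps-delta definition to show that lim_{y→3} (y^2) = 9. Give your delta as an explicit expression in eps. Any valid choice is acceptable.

delta = min(1, eps/7)

Let eps > 0. We seek delta > 0 with 0 < |y − 3| < delta ⇒ |y^2 − 9| < eps.
Factor: y^2 − 9 = (y − 3)(y + 3), so |y^2 − 9| = |y − 3|·|y + 3|.
Impose delta ≤ 1 so that |y| < 4; then |y + 3| ≤ 7.
Hence |y^2 − 9| ≤ 7|y − 3|, which is < eps once |y − 3| < eps/7.
Take delta = min(1, eps/7). If 0 < |y − 3| < delta then both bounds hold and |y^2 − 9| ≤ 7|y − 3| < 7·(eps/7) = eps.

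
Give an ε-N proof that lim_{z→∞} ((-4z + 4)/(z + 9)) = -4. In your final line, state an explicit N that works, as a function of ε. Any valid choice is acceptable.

Let ε > 0. We seek N > 0 such that z > N implies |(-4z + 4)/(z + 9) + 4| < ε.
(-4z + 4)/(z + 9) + 4 = ((-4z + 4) − (-4)(z + 9)) / ((z + 9)) = 40/((z + 9)).
For z > 0 we have z + 9 > z, so |(-4z + 4)/(z + 9) + 4| = 40/((z + 9)) < 40/(z) = 40/z.
Thus |(-4z + 4)/(z + 9) + 4| < ε whenever z > 40/ε.
Take N = 40/ε. If z > N then |(-4z + 4)/(z + 9) + 4| < 40/z < ε.

N = 40/ε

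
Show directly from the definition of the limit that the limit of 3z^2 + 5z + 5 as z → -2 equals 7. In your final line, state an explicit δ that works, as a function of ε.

δ = min(2, ε/13)

Suppose ε > 0. We want δ > 0 such that 0 < |z + 2| < δ implies |(3z^2 + 5z + 5) − 7| < ε.
(3z^2 + 5z + 5) − 7 = 3z^2 + 5z - 2 = (z + 2)(3z - 1).
So |(3z^2 + 5z + 5) − 7| = |z + 2|·|3z - 1|.
Require δ ≤ 2. Then |z + 2| < 2 gives |z| < 4, and by the triangle inequality |3z - 1| ≤ 3·4 + 1 = 13.
Hence |(3z^2 + 5z + 5) − 7| ≤ 13|z + 2| < ε provided |z + 2| < ε/13.
Choosing δ = min(2, ε/13) ensures both conditions, hence |(3z^2 + 5z + 5) − 7| < ε.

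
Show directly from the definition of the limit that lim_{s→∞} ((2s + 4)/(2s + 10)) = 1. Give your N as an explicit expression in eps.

N = 3/eps

Suppose eps > 0. We seek N > 0 such that s > N implies |(2s + 4)/(2s + 10) − 1| < eps.
(2s + 4)/(2s + 10) − 1 = (2(2s + 4) − 2(2s + 10)) / (2(2s + 10)) = -12/(2(2s + 10)).
For s > 0 we have 2s + 10 > 2s, so |(2s + 4)/(2s + 10) − 1| = 12/(2(2s + 10)) < 12/(2·2s) = 3/s.
Thus |(2s + 4)/(2s + 10) − 1| < eps whenever s > 3/eps.
Take N = 3/eps. If s > N then |(2s + 4)/(2s + 10) − 1| < 3/s < eps.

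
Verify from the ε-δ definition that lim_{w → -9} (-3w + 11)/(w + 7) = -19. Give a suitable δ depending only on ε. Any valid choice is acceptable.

Let ε > 0. We want δ > 0 with 0 < |w + 9| < δ ⇒ |(-3w + 11)/(w + 7) + 19| < ε.
Combining over a common denominator, (-3w + 11)/(w + 7) + 19 = [(-3w + 11)·(-2) − 38·(w + 7)] / [(-2)·(w + 7)] = -32(w + 9) / ((-2)(w + 7)).
So |(-3w + 11)/(w + 7) + 19| = 32|w + 9| / (2·|w + 7|).
Restrict δ ≤ 1. Then |w + 9| < 1 gives |w + 7| = |(w + 9) + (-2)| ≥ 2 − 1 = 1.
Hence |(-3w + 11)/(w + 7) + 19| < 32|w + 9|/(2·1) = 16|w + 9|, which is < ε once |w + 9| < (1/16)ε.
Take δ = min(1, (1/16)ε). Then 0 < |w + 9| < δ forces both bounds, so |(-3w + 11)/(w + 7) + 19| < ε.

δ = min(1, (1/16)ε)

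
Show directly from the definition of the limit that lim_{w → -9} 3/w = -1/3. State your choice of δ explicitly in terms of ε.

Fix ε > 0. We seek δ > 0 such that 0 < |w + 9| < δ implies |3/w + 1/3| < ε.
|3/w + 1/3| = 3·|-9 − w|/(9·|w|) = 3|w + 9|/(9|w|).
Restrict δ ≤ 9/2. Then |w + 9| < 9/2 gives |w| > 9/2, so 9|w| > 81/2.
Then |3/w + 1/3| < 3|w + 9|/(81/2), which is < ε when |w + 9| < (27/2)ε.
Take δ = min(9/2, (27/2)ε). Then 0 < |w + 9| < δ gives both |w + 9| < 9/2 and |w + 9| < (27/2)ε, so |3/w + 1/3| < ε.

δ = min(9/2, (27/2)ε)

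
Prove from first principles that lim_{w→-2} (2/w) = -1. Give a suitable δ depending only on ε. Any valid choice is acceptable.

δ = min(1, ε)

Let ε > 0. We seek δ > 0 such that 0 < |w + 2| < δ implies |2/w + 1| < ε.
|2/w + 1| = 2·|-2 − w|/(2·|w|) = 2|w + 2|/(2|w|).
Require δ ≤ 1 so that |w| > 2 − 1 = 1, hence 2|w| > 2.
Then |2/w + 1| < 2|w + 2|/2, which is < ε when |w + 2| < ε.
Take δ = min(1, ε). Then 0 < |w + 2| < δ gives both |w + 2| < 1 and |w + 2| < ε, so |2/w + 1| < ε.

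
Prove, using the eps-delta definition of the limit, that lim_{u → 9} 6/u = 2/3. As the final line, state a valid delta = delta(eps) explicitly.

delta = min(9/2, (27/4)eps)

Suppose eps > 0. We seek delta > 0 such that 0 < |u − 9| < delta implies |6/u − (2/3)| < eps.
|6/u − (2/3)| = 6·|9 − u|/(9·|u|) = 6|u − 9|/(9|u|).
Restrict delta ≤ 9/2. Then |u − 9| < 9/2 gives |u| > 9/2, so 9|u| > 81/2.
Then |6/u − (2/3)| < 6|u − 9|/(81/2), which is < eps when |u − 9| < (27/4)eps.
Take delta = min(9/2, (27/4)eps). Then 0 < |u − 9| < delta gives both |u − 9| < 9/2 and |u − 9| < (27/4)eps, so |6/u − (2/3)| < eps.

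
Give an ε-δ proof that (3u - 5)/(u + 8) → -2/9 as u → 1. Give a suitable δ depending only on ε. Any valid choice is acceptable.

Let ε > 0 be given. We want δ > 0 with 0 < |u − 1| < δ ⇒ |(3u - 5)/(u + 8) + 2/9| < ε.
Combining over a common denominator, (3u - 5)/(u + 8) + 2/9 = [(3u - 5)·9 − (-2)·(u + 8)] / [9·(u + 8)] = 29(u − 1) / (9(u + 8)).
So |(3u - 5)/(u + 8) + 2/9| = 29|u − 1| / (9·|u + 8|).
Restrict δ ≤ 9/2. Then |u − 1| < 9/2 gives |u + 8| = |(u − 1) + 9| ≥ 9 − 9/2 = 9/2.
Hence |(3u - 5)/(u + 8) + 2/9| < 29|u − 1|/(9·(9/2)) = (58/81)|u − 1|, which is < ε once |u − 1| < (81/58)ε.
Take δ = min(9/2, (81/58)ε). Then 0 < |u − 1| < δ forces both bounds, so |(3u - 5)/(u + 8) + 2/9| < ε.

δ = min(9/2, (81/58)ε)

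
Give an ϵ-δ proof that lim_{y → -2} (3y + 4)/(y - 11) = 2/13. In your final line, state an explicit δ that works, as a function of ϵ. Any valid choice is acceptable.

δ = min(13/2, (169/74)ϵ)

Let ϵ > 0 be given. We want δ > 0 with 0 < |y + 2| < δ ⇒ |(3y + 4)/(y - 11) − (2/13)| < ϵ.
Combining over a common denominator, (3y + 4)/(y - 11) − (2/13) = [(3y + 4)·(-13) − (-2)·(y - 11)] / [(-13)·(y - 11)] = -37(y + 2) / ((-13)(y - 11)).
So |(3y + 4)/(y - 11) − (2/13)| = 37|y + 2| / (13·|y − 11|).
Restrict δ ≤ 13/2. Then |y + 2| < 13/2 gives |y − 11| = |(y + 2) + (-13)| ≥ 13 − 13/2 = 13/2.
Hence |(3y + 4)/(y - 11) − (2/13)| < 37|y + 2|/(13·(13/2)) = (74/169)|y + 2|, which is < ϵ once |y + 2| < (169/74)ϵ.
Take δ = min(13/2, (169/74)ϵ). Then 0 < |y + 2| < δ forces both bounds, so |(3y + 4)/(y - 11) − (2/13)| < ϵ.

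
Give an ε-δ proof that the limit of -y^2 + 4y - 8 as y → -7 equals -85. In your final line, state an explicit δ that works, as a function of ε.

δ = min(1, ε/19)

Fix ε > 0. We want δ > 0 such that 0 < |y + 7| < δ implies |(-y^2 + 4y - 8) + 85| < ε.
(-y^2 + 4y - 8) + 85 = -y^2 + 4y + 77 = (y + 7)(-y + 11).
So |(-y^2 + 4y - 8) + 85| = |y + 7|·|-y + 11|.
Assume first that |y + 7| < 1, so |y| < 8. Then |-y + 11| ≤ 8 + 11 = 19.
Hence |(-y^2 + 4y - 8) + 85| ≤ 19|y + 7| < ε provided |y + 7| < ε/19.
Take δ = min(1, ε/19). Then 0 < |y + 7| < δ gives both |y + 7| < 1 and |y + 7| < ε/19, so |(-y^2 + 4y - 8) + 85| < ε.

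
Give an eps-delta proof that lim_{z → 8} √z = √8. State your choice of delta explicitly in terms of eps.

delta = min(8, √8·eps)

Let eps > 0. We want delta > 0 such that 0 < |z − 8| < delta implies |√z − √8| < eps.
Multiplying by the conjugate, |√z − √8| = |z − 8|/(√z + √8).
Restrict delta ≤ 8 so that |z − 8| < 8 forces z > 0, and then √z + √8 > √8.
Hence |√z − √8| < |z − 8|/√8, which is < eps once |z − 8| < √8·eps.
Take delta = min(8, √8·eps). If 0 < |z − 8| < delta then z > 0 and |√z − √8| < |z − 8|/√8 < eps.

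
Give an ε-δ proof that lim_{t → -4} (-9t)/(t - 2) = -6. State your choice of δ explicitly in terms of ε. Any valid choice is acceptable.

δ = min(3, ε)

Suppose ε > 0. We want δ > 0 with 0 < |t + 4| < δ ⇒ |(-9t)/(t - 2) + 6| < ε.
Combining over a common denominator, (-9t)/(t - 2) + 6 = [(-9t)·(-6) − 36·(t - 2)] / [(-6)·(t - 2)] = 18(t + 4) / ((-6)(t - 2)).
So |(-9t)/(t - 2) + 6| = 18|t + 4| / (6·|t − 2|).
Restrict δ ≤ 3. Then |t + 4| < 3 gives |t − 2| = |(t + 4) + (-6)| ≥ 6 − 3 = 3.
Hence |(-9t)/(t - 2) + 6| < 18|t + 4|/(6·3) = |t + 4|, which is < ε once |t + 4| < ε.
Take δ = min(3, ε). Then 0 < |t + 4| < δ forces both bounds, so |(-9t)/(t - 2) + 6| < ε.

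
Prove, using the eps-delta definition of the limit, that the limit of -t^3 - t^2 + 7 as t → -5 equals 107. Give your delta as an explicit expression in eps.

Suppose eps > 0. We want delta > 0 such that 0 < |t + 5| < delta implies |(-t^3 - t^2 + 7) − 107| < eps.
(-t^3 - t^2 + 7) − 107 = -t^3 - t^2 - 100 = (t + 5)(-t^2 + 4t - 20).
So |(-t^3 - t^2 + 7) − 107| = |t + 5|·|-t^2 + 4t - 20|.
Require delta ≤ 2. Then |t + 5| < 2 gives |t| < 7, and by the triangle inequality |-t^2 + 4t - 20| ≤ 7^2 + 4·7 + 20 = 97.
Hence |(-t^3 - t^2 + 7) − 107| ≤ 97|t + 5| < eps provided |t + 5| < eps/97.
Take delta = min(2, eps/97). Then 0 < |t + 5| < delta gives both |t + 5| < 2 and |t + 5| < eps/97, so |(-t^3 - t^2 + 7) − 107| < eps.

delta = min(2, eps/97)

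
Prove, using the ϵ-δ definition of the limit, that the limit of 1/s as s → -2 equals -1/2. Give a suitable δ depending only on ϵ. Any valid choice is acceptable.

Suppose ϵ > 0. We seek δ > 0 such that 0 < |s + 2| < δ implies |1/s + 1/2| < ϵ.
|1/s + 1/2| = |-2 − s|/(2·|s|) = |s + 2|/(2|s|).
Require δ ≤ 1 so that |s| > 2 − 1 = 1, hence 2|s| > 2.
Then |1/s + 1/2| < |s + 2|/2, which is < ϵ when |s + 2| < 2ϵ.
Take δ = min(1, 2ϵ). Then 0 < |s + 2| < δ gives both |s + 2| < 1 and |s + 2| < 2ϵ, so |1/s + 1/2| < ϵ.

δ = min(1, 2ϵ)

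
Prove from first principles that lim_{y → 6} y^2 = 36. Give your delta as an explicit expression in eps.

Let eps > 0 be given. We seek delta > 0 with 0 < |y − 6| < delta ⇒ |y^2 − 36| < eps.
Factor: y^2 − 36 = (y − 6)(y + 6), so |y^2 − 36| = |y − 6|·|y + 6|.
Restrict delta ≤ 1. Then |y − 6| < 1 gives |y| < 7, so by the triangle inequality |y + 6| ≤ 7 + 6 = 13.
Hence |y^2 − 36| ≤ 13|y − 6|, which is < eps once |y − 6| < eps/13.
Take delta = min(1, eps/13). If 0 < |y − 6| < delta then both bounds hold and |y^2 − 36| ≤ 13|y − 6| < 13·(eps/13) = eps.

delta = min(1, eps/13)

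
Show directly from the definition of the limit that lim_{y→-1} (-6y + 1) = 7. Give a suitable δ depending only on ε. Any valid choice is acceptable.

Let ε > 0. We need δ > 0 so that 0 < |y + 1| < δ implies |(-6y + 1) − 7| < ε.
|(-6y + 1) − 7| = |-6y - 6| = 6|y + 1|.
So 6|y + 1| < ε exactly when |y + 1| < ε/6.
Take δ = ε/6. If 0 < |y + 1| < δ then |(-6y + 1) − 7| = 6|y + 1| < 6·(ε/6) = ε.

δ = ε/6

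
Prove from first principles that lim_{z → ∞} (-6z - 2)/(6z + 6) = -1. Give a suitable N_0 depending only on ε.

Let ε > 0 be given. We seek N_0 > 0 such that z > N_0 implies |(-6z - 2)/(6z + 6) + 1| < ε.
(-6z - 2)/(6z + 6) + 1 = (6(-6z - 2) − (-6)(6z + 6)) / (6(6z + 6)) = 24/(6(6z + 6)).
For z > 0 we have 6z + 6 > 6z, so |(-6z - 2)/(6z + 6) + 1| = 24/(6(6z + 6)) < 24/(6·6z) = (2/3)/z.
Thus |(-6z - 2)/(6z + 6) + 1| < ε whenever z > (2/3)/ε.
Take N_0 = (2/3)/ε. If z > N_0 then |(-6z - 2)/(6z + 6) + 1| < (2/3)/z < ε.

N_0 = (2/3)/ε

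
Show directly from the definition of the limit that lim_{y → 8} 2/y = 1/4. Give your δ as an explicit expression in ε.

δ = min(4, 16ε)

Suppose ε > 0. We seek δ > 0 such that 0 < |y − 8| < δ implies |2/y − (1/4)| < ε.
|2/y − (1/4)| = 2·|8 − y|/(8·|y|) = 2|y − 8|/(8|y|).
Require δ ≤ 4 so that |y| > 8 − 4 = 4, hence 8|y| > 32.
Then |2/y − (1/4)| < 2|y − 8|/32, which is < ε when |y − 8| < 16ε.
Take δ = min(4, 16ε). Then 0 < |y − 8| < δ gives both |y − 8| < 4 and |y − 8| < 16ε, so |2/y − (1/4)| < ε.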